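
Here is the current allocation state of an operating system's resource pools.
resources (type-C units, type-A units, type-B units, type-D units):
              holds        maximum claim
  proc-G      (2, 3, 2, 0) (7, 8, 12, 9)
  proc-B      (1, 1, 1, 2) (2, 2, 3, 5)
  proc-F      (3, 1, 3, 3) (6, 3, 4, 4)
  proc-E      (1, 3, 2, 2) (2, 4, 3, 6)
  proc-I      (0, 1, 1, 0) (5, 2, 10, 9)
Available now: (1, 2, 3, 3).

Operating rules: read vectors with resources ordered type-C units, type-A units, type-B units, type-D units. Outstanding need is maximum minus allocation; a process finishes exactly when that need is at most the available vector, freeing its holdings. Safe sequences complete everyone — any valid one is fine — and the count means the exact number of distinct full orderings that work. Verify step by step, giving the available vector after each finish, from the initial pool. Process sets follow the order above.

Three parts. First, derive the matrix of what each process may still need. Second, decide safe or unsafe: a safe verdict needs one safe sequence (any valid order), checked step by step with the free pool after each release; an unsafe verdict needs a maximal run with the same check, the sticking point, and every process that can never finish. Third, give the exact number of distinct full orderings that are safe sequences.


(1) Outstanding need per process (order type-C units, type-A units, type-B units, type-D units):
  proc-G: (5, 5, 10, 9)
  proc-B: (1, 1, 2, 3)
  proc-F: (3, 2, 1, 1)
  proc-E: (1, 1, 1, 4)
  proc-I: (5, 1, 9, 9)
(2) The state is SAFE; one workable sequence: proc-B, proc-E, proc-F, proc-I, proc-G.
Key observation: proc-B is the earliest step where a requested resource binds exactly: need (1, 1, 2, 3), pool (1, 2, 3, 3) at its turn.
Check, step by step:
  pool = (1, 2, 3, 3)
  proc-B: need (1, 1, 2, 3) fits (1, 2, 3, 3); releases (1, 1, 1, 2), pool now (2, 3, 4, 5)
  proc-E: need (1, 1, 1, 4) fits (2, 3, 4, 5); releases (1, 3, 2, 2), pool now (3, 6, 6, 7)
  proc-F: need (3, 2, 1, 1) fits (3, 6, 6, 7); releases (3, 1, 3, 3), pool now (6, 7, 9, 10)
  proc-I: need (5, 1, 9, 9) fits (6, 7, 9, 10); releases (0, 1, 1, 0), pool now (6, 8, 10, 10)
  proc-G: need (5, 5, 10, 9) fits (6, 8, 10, 10); releases (2, 3, 2, 0), pool now (8, 11, 12, 10)
(3) Precisely 1 of the possible complete orderings is a safe sequence.


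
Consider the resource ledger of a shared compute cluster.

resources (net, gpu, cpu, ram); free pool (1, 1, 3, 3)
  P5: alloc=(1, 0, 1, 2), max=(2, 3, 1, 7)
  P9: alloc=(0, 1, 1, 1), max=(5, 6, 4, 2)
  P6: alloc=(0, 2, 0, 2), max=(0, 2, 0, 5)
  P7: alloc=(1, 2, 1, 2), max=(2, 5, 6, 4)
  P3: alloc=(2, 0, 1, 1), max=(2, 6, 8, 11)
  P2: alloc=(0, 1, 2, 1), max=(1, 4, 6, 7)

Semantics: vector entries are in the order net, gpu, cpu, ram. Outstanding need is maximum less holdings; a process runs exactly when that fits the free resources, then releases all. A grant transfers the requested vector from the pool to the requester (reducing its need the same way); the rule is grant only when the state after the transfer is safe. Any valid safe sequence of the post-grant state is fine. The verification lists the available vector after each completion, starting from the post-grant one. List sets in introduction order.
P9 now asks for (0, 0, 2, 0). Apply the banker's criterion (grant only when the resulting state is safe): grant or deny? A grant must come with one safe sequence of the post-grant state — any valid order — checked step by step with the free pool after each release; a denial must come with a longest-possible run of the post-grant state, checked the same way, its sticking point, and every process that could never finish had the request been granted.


DENY: after the grant no complete ordering would exist.
Key observation: after P6, P5 the pool peaks at (2, 3, 2, 7), and each blocked process is short somewhere: P9 on net, gpu; P7 on cpu; P3 on gpu, cpu, ram; P2 on cpu.
After a pretend grant, a maximal execution: P6, P5 — then nothing else fits. Check, step by step:
  pool = (1, 1, 1, 3)
  P6 needs (0, 0, 0, 3) <= (1, 1, 1, 3) -> finishes; pool += (0, 2, 0, 2) = (1, 3, 1, 5)
  P5 needs (1, 3, 0, 5) <= (1, 3, 1, 5) -> finishes; pool += (1, 0, 1, 2) = (2, 3, 2, 7)
  P9 cannot run: need (5, 5, 1, 1) vs free (2, 3, 2, 7) (insufficient net and gpu)
  P7 cannot run: need (1, 3, 5, 2) vs free (2, 3, 2, 7) (insufficient cpu)
  P3 cannot run: need (0, 6, 7, 10) vs free (2, 3, 2, 7) (insufficient gpu, cpu and ram)
  P2 cannot run: need (1, 3, 4, 6) vs free (2, 3, 2, 7) (insufficient cpu)
Processes that could never finish after the grant: P9, P7, P3 and P2.


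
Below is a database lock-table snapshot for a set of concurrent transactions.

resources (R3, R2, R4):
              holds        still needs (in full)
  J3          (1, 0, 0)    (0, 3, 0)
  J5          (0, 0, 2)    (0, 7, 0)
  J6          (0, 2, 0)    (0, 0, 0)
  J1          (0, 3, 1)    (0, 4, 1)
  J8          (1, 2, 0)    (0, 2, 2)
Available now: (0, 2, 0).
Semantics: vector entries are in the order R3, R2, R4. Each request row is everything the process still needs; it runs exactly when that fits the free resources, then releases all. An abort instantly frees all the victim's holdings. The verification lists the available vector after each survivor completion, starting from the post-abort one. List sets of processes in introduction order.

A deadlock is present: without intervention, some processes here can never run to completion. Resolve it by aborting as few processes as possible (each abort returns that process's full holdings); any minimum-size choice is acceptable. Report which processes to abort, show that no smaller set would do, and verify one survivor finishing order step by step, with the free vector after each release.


The answer: abort J5.
Key observation: before aborting J5, J8 was permanently blocked — no order could ever run it; afterwards it completes at step 1.
No smaller set exists: with zero aborts the deadlock remains.
The survivors complete as J8, J6, J1, J3. Verifying each step (starting from the post-abort pool):
  pool = (0, 2, 2)
  run J8 (needs (0, 2, 2), free (0, 2, 2)); after release of (1, 2, 0) the pool is (1, 4, 2)
  run J6 (needs (0, 0, 0), free (1, 4, 2)); after release of (0, 2, 0) the pool is (1, 6, 2)
  run J1 (needs (0, 4, 1), free (1, 6, 2)); after release of (0, 3, 1) the pool is (1, 9, 3)
  run J3 (needs (0, 3, 0), free (1, 9, 3)); after release of (1, 0, 0) the pool is (2, 9, 3)


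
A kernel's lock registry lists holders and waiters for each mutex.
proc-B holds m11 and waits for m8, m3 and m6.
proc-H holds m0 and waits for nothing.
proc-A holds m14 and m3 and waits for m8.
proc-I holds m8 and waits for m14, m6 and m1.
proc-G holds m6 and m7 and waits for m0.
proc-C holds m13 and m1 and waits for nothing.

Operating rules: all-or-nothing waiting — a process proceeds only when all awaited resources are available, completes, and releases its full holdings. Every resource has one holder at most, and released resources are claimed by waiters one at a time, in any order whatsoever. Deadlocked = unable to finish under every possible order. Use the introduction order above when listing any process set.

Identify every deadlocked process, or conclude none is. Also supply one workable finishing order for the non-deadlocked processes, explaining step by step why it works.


Deadlocked: proc-B, proc-A and proc-I.
Key observation: the waits loop around proc-A -> proc-I -> proc-A with no way out; proc-B waits into the deadlock from upstream.
The rest can finish in the order proc-C, proc-H, proc-G.
Step-by-step check:
  run proc-C (it waits on nothing); releases m13 and m1
  run proc-H (it waits on nothing); releases m0
  run proc-G (all its waits — m0 — are resolved); releases m6 and m7


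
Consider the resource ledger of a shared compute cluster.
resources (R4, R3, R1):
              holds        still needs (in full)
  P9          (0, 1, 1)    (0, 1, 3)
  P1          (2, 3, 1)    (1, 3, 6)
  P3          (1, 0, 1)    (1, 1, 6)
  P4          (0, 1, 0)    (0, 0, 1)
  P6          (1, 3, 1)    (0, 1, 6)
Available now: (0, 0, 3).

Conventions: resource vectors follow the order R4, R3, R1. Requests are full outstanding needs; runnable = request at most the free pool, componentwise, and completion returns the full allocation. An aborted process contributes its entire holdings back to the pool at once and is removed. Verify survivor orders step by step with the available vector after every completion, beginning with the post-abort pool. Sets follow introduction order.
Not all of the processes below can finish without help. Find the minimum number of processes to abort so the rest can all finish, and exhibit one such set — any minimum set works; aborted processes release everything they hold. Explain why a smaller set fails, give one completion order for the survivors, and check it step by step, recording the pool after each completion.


Minimum abort set: P1 and P3.
Key observation: P6 was stuck for good until P1 and P3 gave back (3, 3, 2); in the order shown it finishes at step 3.
Minimality, checking each single-abort alternative: P9 alone leaves P1 blocked (short on R4, R3 and R1); P1 alone leaves P3 blocked (short on R1); P3 alone leaves P1 blocked (short on R3 and R1); P4 alone leaves P1 blocked (short on R4, R3 and R1); P6 alone leaves P1 blocked (short on R1).
One survivor order: P4, P9, P6. Check, step by step (post-abort pool first):
  pool = (3, 3, 5)
  run P4 (needs (0, 0, 1), free (3, 3, 5)); after release of (0, 1, 0) the pool is (3, 4, 5)
  run P9 (needs (0, 1, 3), free (3, 4, 5)); after release of (0, 1, 1) the pool is (3, 5, 6)
  run P6 (needs (0, 1, 6), free (3, 5, 6)); after release of (1, 3, 1) the pool is (4, 8, 7)


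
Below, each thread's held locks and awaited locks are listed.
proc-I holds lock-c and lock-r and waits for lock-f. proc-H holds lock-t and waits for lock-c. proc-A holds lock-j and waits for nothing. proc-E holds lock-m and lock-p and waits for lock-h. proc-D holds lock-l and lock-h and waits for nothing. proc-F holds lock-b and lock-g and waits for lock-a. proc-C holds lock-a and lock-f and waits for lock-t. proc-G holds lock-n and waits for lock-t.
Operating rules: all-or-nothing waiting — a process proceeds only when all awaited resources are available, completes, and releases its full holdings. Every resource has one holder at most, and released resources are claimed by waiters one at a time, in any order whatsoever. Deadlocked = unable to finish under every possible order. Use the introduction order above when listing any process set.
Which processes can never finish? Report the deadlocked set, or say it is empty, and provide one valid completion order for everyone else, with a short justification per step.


Deadlocked set: proc-I, proc-H, proc-F, proc-C and proc-G.
Key observation: the knot is the closed ring of waits proc-I -> proc-C -> proc-H -> proc-I; proc-F and proc-G wait into the deadlock from upstream.
The rest can finish in the order proc-A, proc-D, proc-E.
Walking it through:
  run proc-A (it waits on nothing); releases lock-j
  run proc-D (it waits on nothing); releases lock-l and lock-h
  proc-E: everything it awaited (lock-h) is free; runs, freeing lock-m and lock-p


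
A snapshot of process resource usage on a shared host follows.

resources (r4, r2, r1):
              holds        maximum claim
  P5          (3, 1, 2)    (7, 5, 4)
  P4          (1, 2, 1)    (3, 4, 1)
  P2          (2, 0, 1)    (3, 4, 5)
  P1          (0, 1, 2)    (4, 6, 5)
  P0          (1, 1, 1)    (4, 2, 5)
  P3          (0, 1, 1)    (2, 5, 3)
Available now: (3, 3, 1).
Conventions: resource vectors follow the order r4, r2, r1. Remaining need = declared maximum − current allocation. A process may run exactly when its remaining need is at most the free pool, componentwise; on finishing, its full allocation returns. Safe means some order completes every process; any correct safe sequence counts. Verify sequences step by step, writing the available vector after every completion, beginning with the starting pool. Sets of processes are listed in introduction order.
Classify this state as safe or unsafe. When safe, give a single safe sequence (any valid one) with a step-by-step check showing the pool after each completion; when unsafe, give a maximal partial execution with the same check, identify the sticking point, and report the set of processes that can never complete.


SAFE, for example via the order P4, P5, P2, P3, P0, P1.
Key observation: the order's first zero-slack moment is P5 ((4, 4, 2) needed, (4, 5, 2) free — a requested resource with nothing to spare).
Step-by-step check:
  pool = (3, 3, 1)
  run P4 (needs (2, 2, 0), free (3, 3, 1)); after release of (1, 2, 1) the pool is (4, 5, 2)
  run P5 (needs (4, 4, 2), free (4, 5, 2)); after release of (3, 1, 2) the pool is (7, 6, 4)
  run P2 (needs (1, 4, 4), free (7, 6, 4)); after release of (2, 0, 1) the pool is (9, 6, 5)
  run P3 (needs (2, 4, 2), free (9, 6, 5)); after release of (0, 1, 1) the pool is (9, 7, 6)
  run P0 (needs (3, 1, 4), free (9, 7, 6)); after release of (1, 1, 1) the pool is (10, 8, 7)
  run P1 (needs (4, 5, 3), free (10, 8, 7)); after release of (0, 1, 2) the pool is (10, 9, 9)


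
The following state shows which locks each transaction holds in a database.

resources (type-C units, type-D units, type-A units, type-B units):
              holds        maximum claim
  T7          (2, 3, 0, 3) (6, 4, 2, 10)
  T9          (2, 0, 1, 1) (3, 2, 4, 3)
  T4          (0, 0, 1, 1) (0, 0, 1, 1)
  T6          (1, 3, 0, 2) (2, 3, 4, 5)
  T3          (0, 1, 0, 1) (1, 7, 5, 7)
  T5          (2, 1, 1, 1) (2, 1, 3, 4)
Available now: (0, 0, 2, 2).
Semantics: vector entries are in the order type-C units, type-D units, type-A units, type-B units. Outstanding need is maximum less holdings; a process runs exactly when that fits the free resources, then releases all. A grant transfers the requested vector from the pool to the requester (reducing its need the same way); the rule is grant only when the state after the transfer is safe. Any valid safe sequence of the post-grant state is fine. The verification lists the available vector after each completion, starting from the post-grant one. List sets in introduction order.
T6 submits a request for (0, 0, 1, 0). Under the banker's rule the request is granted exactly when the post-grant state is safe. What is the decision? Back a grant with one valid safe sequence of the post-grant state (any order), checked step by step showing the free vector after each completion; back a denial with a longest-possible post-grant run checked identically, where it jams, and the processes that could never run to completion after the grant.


GRANT — the state after the grant stays safe, e.g. via T4, T5, T6, T9, T7, T3.
Key observation: after the grant the pool drops to (0, 0, 1, 2), which still lets T4 finish first and unwind the rest.
Verifying the post-grant state step by step:
  pool = (0, 0, 1, 2)
  T4: need (0, 0, 0, 0) fits (0, 0, 1, 2); releases (0, 0, 1, 1), pool now (0, 0, 2, 3)
  T5: need (0, 0, 2, 3) fits (0, 0, 2, 3); releases (2, 1, 1, 1), pool now (2, 1, 3, 4)
  T6: need (1, 0, 3, 3) fits (2, 1, 3, 4); releases (1, 3, 1, 2), pool now (3, 4, 4, 6)
  T9: need (1, 2, 3, 2) fits (3, 4, 4, 6); releases (2, 0, 1, 1), pool now (5, 4, 5, 7)
  T7: need (4, 1, 2, 7) fits (5, 4, 5, 7); releases (2, 3, 0, 3), pool now (7, 7, 5, 10)
  T3: need (1, 6, 5, 6) fits (7, 7, 5, 10); releases (0, 1, 0, 1), pool now (7, 8, 5, 11)


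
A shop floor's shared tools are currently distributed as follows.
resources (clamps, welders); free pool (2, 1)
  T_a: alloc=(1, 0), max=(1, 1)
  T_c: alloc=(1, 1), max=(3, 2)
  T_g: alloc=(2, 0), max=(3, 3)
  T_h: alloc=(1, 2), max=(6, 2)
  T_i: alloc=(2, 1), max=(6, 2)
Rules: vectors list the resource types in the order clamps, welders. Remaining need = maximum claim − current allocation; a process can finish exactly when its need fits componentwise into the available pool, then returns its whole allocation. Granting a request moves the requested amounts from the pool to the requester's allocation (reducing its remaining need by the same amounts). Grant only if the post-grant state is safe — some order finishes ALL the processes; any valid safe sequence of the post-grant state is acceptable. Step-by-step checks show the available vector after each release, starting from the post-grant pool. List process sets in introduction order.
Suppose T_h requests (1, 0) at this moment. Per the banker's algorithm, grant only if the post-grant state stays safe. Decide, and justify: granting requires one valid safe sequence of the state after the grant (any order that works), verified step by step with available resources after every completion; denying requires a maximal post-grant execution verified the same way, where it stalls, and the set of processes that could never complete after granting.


DENY — the pretend-granted state is unsafe.
Key observation: after T_a, T_c the pool peaks at (3, 2), and each blocked process is short somewhere: T_g on welders; T_h on clamps; T_i on clamps.
Pretend the grant happened; the run T_a, T_c goes as far as possible. Verifying each step:
  pool = (1, 1)
  T_a needs (0, 1) <= (1, 1) -> finishes; pool += (1, 0) = (2, 1)
  T_c needs (2, 1) <= (2, 1) -> finishes; pool += (1, 1) = (3, 2)
  T_g cannot run: need (1, 3) vs free (3, 2) (insufficient welders)
  T_h cannot run: need (4, 0) vs free (3, 2) (insufficient clamps)
  T_i cannot run: need (4, 1) vs free (3, 2) (insufficient clamps)
Had the request been granted, T_g, T_h and T_i could never finish.


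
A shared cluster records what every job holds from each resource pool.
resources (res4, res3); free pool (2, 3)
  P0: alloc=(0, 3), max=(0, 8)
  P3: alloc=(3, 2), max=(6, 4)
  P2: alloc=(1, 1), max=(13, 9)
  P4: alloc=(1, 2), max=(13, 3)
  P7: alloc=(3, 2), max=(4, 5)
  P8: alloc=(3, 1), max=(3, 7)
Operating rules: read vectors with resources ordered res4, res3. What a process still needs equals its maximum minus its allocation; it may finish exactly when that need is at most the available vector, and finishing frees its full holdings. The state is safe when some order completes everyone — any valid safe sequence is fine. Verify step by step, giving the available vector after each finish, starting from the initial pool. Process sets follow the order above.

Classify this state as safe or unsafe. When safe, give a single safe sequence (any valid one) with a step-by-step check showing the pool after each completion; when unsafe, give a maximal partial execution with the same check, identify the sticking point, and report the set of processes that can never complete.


UNSAFE.
Key observation: no order helps: past P7, P0, P3, P8, the free pool tops out at (11, 11), below what each blocked process needs in res4.
A maximal execution: P7, P0, P3, P8 — then nothing else fits. Walking it through:
  pool = (2, 3)
  run P7 (needs (1, 3), free (2, 3)); after release of (3, 2) the pool is (5, 5)
  run P0 (needs (0, 5), free (5, 5)); after release of (0, 3) the pool is (5, 8)
  run P3 (needs (3, 2), free (5, 8)); after release of (3, 2) the pool is (8, 10)
  run P8 (needs (0, 6), free (8, 10)); after release of (3, 1) the pool is (11, 11)
  P2 cannot run: need (12, 8) vs free (11, 11) (insufficient res4)
  P4 cannot run: need (12, 1) vs free (11, 11) (insufficient res4)
Processes that can never finish: P2 and P4.


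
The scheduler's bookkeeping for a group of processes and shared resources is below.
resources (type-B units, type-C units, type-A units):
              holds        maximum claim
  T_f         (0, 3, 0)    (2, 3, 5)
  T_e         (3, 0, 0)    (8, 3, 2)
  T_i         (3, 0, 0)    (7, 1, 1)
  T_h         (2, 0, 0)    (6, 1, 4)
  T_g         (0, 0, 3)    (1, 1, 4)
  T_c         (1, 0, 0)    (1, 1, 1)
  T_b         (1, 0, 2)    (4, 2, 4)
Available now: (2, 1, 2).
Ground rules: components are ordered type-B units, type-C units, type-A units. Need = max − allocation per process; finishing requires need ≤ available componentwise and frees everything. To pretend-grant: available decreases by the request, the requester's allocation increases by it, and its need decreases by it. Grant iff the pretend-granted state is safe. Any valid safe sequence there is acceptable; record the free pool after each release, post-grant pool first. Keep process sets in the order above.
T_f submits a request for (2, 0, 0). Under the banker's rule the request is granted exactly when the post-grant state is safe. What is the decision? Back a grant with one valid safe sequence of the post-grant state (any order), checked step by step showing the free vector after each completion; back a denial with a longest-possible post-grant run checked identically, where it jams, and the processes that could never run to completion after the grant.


GRANT: granting preserves safety; a valid post-grant sequence is T_c, T_g, T_f, T_b, T_h, T_e, T_i.
Key observation: granting shrinks the pool to (0, 1, 2), yet T_c still fits and the chain goes through.
Check on the post-grant state, step by step:
  pool = (0, 1, 2)
  run T_c (needs (0, 1, 1), free (0, 1, 2)); after release of (1, 0, 0) the pool is (1, 1, 2)
  run T_g (needs (1, 1, 1), free (1, 1, 2)); after release of (0, 0, 3) the pool is (1, 1, 5)
  run T_f (needs (0, 0, 5), free (1, 1, 5)); after release of (2, 3, 0) the pool is (3, 4, 5)
  run T_b (needs (3, 2, 2), free (3, 4, 5)); after release of (1, 0, 2) the pool is (4, 4, 7)
  run T_h (needs (4, 1, 4), free (4, 4, 7)); after release of (2, 0, 0) the pool is (6, 4, 7)
  run T_e (needs (5, 3, 2), free (6, 4, 7)); after release of (3, 0, 0) the pool is (9, 4, 7)
  run T_i (needs (4, 1, 1), free (9, 4, 7)); after release of (3, 0, 0) the pool is (12, 4, 7)


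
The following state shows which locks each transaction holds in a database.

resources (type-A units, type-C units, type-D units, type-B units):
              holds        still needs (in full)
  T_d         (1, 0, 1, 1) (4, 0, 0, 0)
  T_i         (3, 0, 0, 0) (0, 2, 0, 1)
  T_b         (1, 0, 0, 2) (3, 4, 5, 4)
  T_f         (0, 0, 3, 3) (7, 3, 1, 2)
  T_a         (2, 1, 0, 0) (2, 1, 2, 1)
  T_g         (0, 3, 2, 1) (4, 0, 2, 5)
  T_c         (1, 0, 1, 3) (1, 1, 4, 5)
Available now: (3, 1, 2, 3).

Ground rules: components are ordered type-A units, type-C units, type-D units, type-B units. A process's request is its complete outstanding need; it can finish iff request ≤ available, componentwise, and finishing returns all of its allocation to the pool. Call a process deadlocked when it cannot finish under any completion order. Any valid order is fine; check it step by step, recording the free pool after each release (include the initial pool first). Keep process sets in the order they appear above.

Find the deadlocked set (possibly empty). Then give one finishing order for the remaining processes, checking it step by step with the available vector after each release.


Deadlocked: T_b, T_f, T_g and T_c.
Key observation: after T_a, T_i, T_d the pool peaks at (9, 2, 3, 4), and each blocked process is short somewhere: T_b on type-C units, type-D units; T_f on type-C units; T_g on type-B units; T_c on type-D units, type-B units.
One completion order for the rest: T_a, T_i, T_d. Step-by-step check:
  pool = (3, 1, 2, 3)
  T_a: need (2, 1, 2, 1) fits (3, 1, 2, 3); releases (2, 1, 0, 0), pool now (5, 2, 2, 3)
  T_i: need (0, 2, 0, 1) fits (5, 2, 2, 3); releases (3, 0, 0, 0), pool now (8, 2, 2, 3)
  T_d: need (4, 0, 0, 0) fits (8, 2, 2, 3); releases (1, 0, 1, 1), pool now (9, 2, 3, 4)
The stuck group stays short no matter what:
  T_b cannot run: need (3, 4, 5, 4) vs free (9, 2, 3, 4) (insufficient type-C units and type-D units)
  T_f cannot run: need (7, 3, 1, 2) vs free (9, 2, 3, 4) (insufficient type-C units)
  T_g cannot run: need (4, 0, 2, 5) vs free (9, 2, 3, 4) (insufficient type-B units)
  T_c cannot run: need (1, 1, 4, 5) vs free (9, 2, 3, 4) (insufficient type-D units and type-B units)


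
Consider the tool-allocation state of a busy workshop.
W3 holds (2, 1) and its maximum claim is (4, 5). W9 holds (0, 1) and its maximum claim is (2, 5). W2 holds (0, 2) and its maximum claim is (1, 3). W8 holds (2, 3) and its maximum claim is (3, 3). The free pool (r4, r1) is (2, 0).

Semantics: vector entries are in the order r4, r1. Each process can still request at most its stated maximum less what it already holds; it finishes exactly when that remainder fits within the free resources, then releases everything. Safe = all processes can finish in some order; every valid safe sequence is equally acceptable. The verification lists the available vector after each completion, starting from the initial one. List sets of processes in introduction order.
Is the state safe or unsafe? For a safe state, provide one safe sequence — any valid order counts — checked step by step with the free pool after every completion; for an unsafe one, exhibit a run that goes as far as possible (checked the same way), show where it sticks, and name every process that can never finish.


The state is SAFE; one workable sequence: W8, W2, W3, W9.
Key observation: the order never hits an exact fit; W8 is the first step at the minimum slack of 1 on its requested resources ((1, 0), (2, 0) free).
Step-by-step check:
  pool = (2, 0)
  W8 needs (1, 0) <= (2, 0) -> finishes; pool += (2, 3) = (4, 3)
  W2 needs (1, 1) <= (4, 3) -> finishes; pool += (0, 2) = (4, 5)
  W3 needs (2, 4) <= (4, 5) -> finishes; pool += (2, 1) = (6, 6)
  W9 needs (2, 4) <= (6, 6) -> finishes; pool += (0, 1) = (6, 7)


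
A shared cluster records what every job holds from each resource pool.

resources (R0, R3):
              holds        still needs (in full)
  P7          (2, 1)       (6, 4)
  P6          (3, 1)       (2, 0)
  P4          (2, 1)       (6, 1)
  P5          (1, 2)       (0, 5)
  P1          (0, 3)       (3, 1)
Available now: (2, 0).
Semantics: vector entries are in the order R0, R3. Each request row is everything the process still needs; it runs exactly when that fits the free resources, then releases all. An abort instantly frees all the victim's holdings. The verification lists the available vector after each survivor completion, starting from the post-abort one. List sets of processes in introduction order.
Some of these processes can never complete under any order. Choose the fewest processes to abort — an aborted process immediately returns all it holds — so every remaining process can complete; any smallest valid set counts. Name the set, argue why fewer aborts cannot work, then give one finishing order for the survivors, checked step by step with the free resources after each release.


The answer: abort P5.
Key observation: the returned (1, 2) from P5 is what brings P4 — unrunnable before, under any order — into play at step 3.
Minimality: the empty abort set fails — the state is deadlocked as it stands.
The survivors complete as P6, P1, P4, P7. Check, step by step (starting from the post-abort pool):
  pool = (3, 2)
  run P6 (needs (2, 0), free (3, 2)); after release of (3, 1) the pool is (6, 3)
  run P1 (needs (3, 1), free (6, 3)); after release of (0, 3) the pool is (6, 6)
  run P4 (needs (6, 1), free (6, 6)); after release of (2, 1) the pool is (8, 7)
  run P7 (needs (6, 4), free (8, 7)); after release of (2, 1) the pool is (10, 8)


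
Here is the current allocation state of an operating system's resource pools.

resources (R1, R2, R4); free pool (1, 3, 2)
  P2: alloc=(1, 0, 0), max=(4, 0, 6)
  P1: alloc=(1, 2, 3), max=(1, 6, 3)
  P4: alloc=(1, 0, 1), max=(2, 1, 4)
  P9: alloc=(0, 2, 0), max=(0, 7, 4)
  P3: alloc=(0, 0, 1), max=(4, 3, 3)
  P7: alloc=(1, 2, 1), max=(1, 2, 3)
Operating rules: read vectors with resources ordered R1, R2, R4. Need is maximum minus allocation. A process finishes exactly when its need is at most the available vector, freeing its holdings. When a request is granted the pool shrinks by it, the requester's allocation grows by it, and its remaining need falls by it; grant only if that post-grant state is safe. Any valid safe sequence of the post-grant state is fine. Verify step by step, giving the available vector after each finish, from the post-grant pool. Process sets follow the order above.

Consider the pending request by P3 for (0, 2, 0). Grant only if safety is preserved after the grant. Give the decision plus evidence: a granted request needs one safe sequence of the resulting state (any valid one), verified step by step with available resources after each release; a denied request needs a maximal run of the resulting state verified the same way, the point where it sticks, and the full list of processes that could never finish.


DENY. Granting would leave the state unsafe.
Key observation: after P7, P4 the pool peaks at (3, 3, 4), and each blocked process is short somewhere: P2 on R4; P1 on R2; P9 on R2; P3 on R1.
Pretend the grant happened; the run P7, P4 goes as far as possible. Step-by-step check:
  pool = (1, 1, 2)
  run P7 (needs (0, 0, 2), free (1, 1, 2)); after release of (1, 2, 1) the pool is (2, 3, 3)
  run P4 (needs (1, 1, 3), free (2, 3, 3)); after release of (1, 0, 1) the pool is (3, 3, 4)
  P2 still needs (3, 0, 6) but only (3, 3, 4) is free — short on R4
  P1 still needs (0, 4, 0) but only (3, 3, 4) is free — short on R2
  P9 still needs (0, 5, 4) but only (3, 3, 4) is free — short on R2
  P3 still needs (4, 1, 2) but only (3, 3, 4) is free — short on R1
Post-grant, the permanently blocked set is P2, P1, P9 and P3.


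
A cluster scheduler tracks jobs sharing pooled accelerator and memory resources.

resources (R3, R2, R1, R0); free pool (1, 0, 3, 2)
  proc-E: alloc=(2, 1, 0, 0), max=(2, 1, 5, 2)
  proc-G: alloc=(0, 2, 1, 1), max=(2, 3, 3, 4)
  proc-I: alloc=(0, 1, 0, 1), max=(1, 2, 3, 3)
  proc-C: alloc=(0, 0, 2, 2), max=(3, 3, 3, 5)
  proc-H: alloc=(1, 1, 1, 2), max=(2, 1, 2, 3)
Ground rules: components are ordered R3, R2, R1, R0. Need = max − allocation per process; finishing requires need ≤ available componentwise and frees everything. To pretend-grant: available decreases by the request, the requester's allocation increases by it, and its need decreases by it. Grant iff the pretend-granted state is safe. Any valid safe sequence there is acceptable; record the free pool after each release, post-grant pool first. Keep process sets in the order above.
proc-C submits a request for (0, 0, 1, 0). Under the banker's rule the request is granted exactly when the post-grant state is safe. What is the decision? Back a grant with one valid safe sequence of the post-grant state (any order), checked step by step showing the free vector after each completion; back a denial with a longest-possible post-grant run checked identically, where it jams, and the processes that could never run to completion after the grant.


DENY — the pretend-granted state is unsafe.
Key observation: after proc-H, proc-G, proc-I the pool peaks at (2, 4, 4, 6), and each blocked process is short somewhere: proc-E on R1; proc-C on R3.
After a pretend grant, a maximal execution: proc-H, proc-G, proc-I — then nothing else fits. Check, step by step:
  pool = (1, 0, 2, 2)
  proc-H needs (1, 0, 1, 1) <= (1, 0, 2, 2) -> finishes; pool += (1, 1, 1, 2) = (2, 1, 3, 4)
  proc-G needs (2, 1, 2, 3) <= (2, 1, 3, 4) -> finishes; pool += (0, 2, 1, 1) = (2, 3, 4, 5)
  proc-I needs (1, 1, 3, 2) <= (2, 3, 4, 5) -> finishes; pool += (0, 1, 0, 1) = (2, 4, 4, 6)
  proc-E still needs (0, 0, 5, 2) but only (2, 4, 4, 6) is free — short on R1
  proc-C still needs (3, 3, 0, 3) but only (2, 4, 4, 6) is free — short on R3
Post-grant, the permanently blocked set is proc-E and proc-C.


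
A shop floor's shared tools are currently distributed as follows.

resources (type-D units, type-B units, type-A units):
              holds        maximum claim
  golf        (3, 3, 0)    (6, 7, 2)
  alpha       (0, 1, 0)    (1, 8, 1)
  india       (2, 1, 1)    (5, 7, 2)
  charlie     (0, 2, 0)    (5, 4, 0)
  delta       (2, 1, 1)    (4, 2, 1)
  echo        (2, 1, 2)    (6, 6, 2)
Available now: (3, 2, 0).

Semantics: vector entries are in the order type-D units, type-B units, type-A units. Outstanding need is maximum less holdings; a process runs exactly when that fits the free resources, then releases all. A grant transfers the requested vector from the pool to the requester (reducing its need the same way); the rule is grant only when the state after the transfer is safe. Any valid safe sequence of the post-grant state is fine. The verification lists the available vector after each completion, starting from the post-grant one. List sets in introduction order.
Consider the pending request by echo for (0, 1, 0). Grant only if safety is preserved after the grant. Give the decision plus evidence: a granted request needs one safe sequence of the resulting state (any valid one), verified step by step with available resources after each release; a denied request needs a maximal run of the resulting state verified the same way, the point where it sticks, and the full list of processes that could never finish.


GRANT — the state after the grant stays safe, e.g. via delta, charlie, echo, india, golf, alpha.
Key observation: the grant leaves (3, 1, 0) free — enough for delta, whose release restarts the cascade.
Verifying the post-grant state step by step:
  pool = (3, 1, 0)
  delta: need (2, 1, 0) fits (3, 1, 0); releases (2, 1, 1), pool now (5, 2, 1)
  charlie: need (5, 2, 0) fits (5, 2, 1); releases (0, 2, 0), pool now (5, 4, 1)
  echo: need (4, 4, 0) fits (5, 4, 1); releases (2, 2, 2), pool now (7, 6, 3)
  india: need (3, 6, 1) fits (7, 6, 3); releases (2, 1, 1), pool now (9, 7, 4)
  golf: need (3, 4, 2) fits (9, 7, 4); releases (3, 3, 0), pool now (12, 10, 4)
  alpha: need (1, 7, 1) fits (12, 10, 4); releases (0, 1, 0), pool now (12, 11, 4)


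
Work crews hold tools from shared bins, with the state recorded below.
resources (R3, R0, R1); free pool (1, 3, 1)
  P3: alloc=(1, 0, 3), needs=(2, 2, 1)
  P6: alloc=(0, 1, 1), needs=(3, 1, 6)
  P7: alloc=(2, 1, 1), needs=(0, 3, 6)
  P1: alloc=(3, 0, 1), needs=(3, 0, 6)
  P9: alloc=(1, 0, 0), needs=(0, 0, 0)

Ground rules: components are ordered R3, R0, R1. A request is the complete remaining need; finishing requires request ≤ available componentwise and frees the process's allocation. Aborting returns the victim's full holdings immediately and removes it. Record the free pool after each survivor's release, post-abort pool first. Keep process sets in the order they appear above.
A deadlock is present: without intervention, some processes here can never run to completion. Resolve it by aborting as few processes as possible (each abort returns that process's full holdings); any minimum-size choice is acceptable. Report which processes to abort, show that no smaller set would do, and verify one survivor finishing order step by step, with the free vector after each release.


The answer: abort P6 and P1.
Key observation: the returned (3, 1, 2) from P6 and P1 is what brings P7 — unrunnable before, under any order — into play at step 3.
No one abort is enough; case by case: P3 alone leaves P6 blocked (short on R1); P6 alone leaves P7 blocked (short on R1); P7 alone leaves P6 blocked (short on R1); P1 alone leaves P6 blocked (short on R1); P9 alone leaves P6 blocked (short on R1).
The survivors complete as P9, P3, P7. Step-by-step check (starting from the post-abort pool):
  pool = (4, 4, 3)
  run P9 (needs (0, 0, 0), free (4, 4, 3)); after release of (1, 0, 0) the pool is (5, 4, 3)
  run P3 (needs (2, 2, 1), free (5, 4, 3)); after release of (1, 0, 3) the pool is (6, 4, 6)
  run P7 (needs (0, 3, 6), free (6, 4, 6)); after release of (2, 1, 1) the pool is (8, 5, 7)


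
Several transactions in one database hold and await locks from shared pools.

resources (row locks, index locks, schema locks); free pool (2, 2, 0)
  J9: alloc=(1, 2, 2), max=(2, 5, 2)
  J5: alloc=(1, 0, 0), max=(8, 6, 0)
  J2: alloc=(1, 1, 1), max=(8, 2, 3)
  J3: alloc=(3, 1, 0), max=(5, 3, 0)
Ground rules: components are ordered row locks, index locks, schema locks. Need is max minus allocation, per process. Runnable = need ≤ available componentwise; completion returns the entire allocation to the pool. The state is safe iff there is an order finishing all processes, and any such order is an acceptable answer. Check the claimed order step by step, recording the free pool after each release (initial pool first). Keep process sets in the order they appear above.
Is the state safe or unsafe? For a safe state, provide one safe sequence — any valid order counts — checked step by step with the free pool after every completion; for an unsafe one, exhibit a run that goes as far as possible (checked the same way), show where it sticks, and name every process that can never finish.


UNSAFE — no complete ordering exists.
Key observation: after J3, J9 complete, (6, 5, 2) is the best the pool ever gets, yet each leftover process wants more row locks.
A maximal execution: J3, J9 — then nothing else fits. Verifying each step:
  pool = (2, 2, 0)
  J3 needs (2, 2, 0) <= (2, 2, 0) -> finishes; pool += (3, 1, 0) = (5, 3, 0)
  J9 needs (1, 3, 0) <= (5, 3, 0) -> finishes; pool += (1, 2, 2) = (6, 5, 2)
  blocked: J5 wants (7, 6, 0), pool (6, 5, 2) — not enough row locks and index locks
  blocked: J2 wants (7, 1, 2), pool (6, 5, 2) — not enough row locks
Never able to finish: J5 and J2.


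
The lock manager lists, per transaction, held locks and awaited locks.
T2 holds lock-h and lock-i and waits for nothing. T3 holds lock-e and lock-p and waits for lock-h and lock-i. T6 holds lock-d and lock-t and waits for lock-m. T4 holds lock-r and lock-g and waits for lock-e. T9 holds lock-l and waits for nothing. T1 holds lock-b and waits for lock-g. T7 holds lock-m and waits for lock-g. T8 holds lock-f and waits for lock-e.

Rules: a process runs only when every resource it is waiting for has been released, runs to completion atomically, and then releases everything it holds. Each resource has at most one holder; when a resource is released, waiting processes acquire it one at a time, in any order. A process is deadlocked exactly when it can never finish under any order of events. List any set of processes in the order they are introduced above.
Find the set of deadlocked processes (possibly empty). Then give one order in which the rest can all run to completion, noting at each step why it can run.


Nothing here is deadlocked.
Key observation: although several processes wait, no cycle exists — each chain bottoms out at a free runner.
One completion order for the rest: T2, T3, T4, T1, T9, T8, T7, T6.
Walking it through:
  T2 waits on nothing -> runs at once and releases lock-h and lock-i
  T3: everything it awaited (lock-h and lock-i) is free; runs, freeing lock-e and lock-p
  T4: everything it awaited (lock-e) is free; runs, freeing lock-r and lock-g
  T1: everything it awaited (lock-g) is free; runs, freeing lock-b
  T9 waits on nothing -> runs at once and releases lock-l
  T8: everything it awaited (lock-e) is free; runs, freeing lock-f
  T7: everything it awaited (lock-g) is free; runs, freeing lock-m
  T6: everything it awaited (lock-m) is free; runs, freeing lock-d and lock-t


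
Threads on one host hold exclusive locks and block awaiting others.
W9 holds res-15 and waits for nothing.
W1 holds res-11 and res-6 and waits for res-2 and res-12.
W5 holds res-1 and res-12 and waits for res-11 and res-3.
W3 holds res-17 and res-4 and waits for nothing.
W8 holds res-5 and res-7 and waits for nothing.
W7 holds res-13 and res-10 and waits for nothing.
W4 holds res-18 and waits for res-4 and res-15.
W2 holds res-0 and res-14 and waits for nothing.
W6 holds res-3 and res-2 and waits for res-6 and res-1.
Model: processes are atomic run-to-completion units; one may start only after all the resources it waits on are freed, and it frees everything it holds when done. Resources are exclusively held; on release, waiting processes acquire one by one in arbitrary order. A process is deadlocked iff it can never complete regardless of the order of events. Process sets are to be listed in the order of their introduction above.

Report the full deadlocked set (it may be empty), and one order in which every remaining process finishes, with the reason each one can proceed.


Deadlocked: W1, W5 and W6.
Key observation: along W1 -> W5 -> W1, each member waits on what the next one holds — a deadlock; W6 is caught in further circular waits.
One completion order for the rest: W8, W9, W2, W3, W4, W7.
Walking it through:
  run W8 (it waits on nothing); releases res-5 and res-7
  run W9 (it waits on nothing); releases res-15
  run W2 (it waits on nothing); releases res-0 and res-14
  run W3 (it waits on nothing); releases res-17 and res-4
  run W4 (all its waits — res-4 and res-15 — are resolved); releases res-18
  run W7 (it waits on nothing); releases res-13 and res-10
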